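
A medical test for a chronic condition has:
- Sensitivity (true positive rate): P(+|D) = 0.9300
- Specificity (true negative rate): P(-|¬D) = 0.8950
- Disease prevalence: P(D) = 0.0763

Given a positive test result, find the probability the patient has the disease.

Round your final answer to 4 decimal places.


Let D = has disease, + = positive test

Given:
- P(D) = 0.0763 (prevalence)
- P(+|D) = 0.9300 (sensitivity)
- P(-|¬D) = 0.8950 (specificity)
- P(+|¬D) = 0.1050 (false positive rate = 1 - specificity)

Step 1: Find P(+)
P(+) = P(+|D)P(D) + P(+|¬D)P(¬D)
     = 0.9300 × 0.0763 + 0.1050 × 0.9237
     = 0.07095900 + 0.09698850
     = 0.16794750

Step 2: Apply Bayes' theorem for P(D|+)
P(D|+) = P(+|D)P(D) / P(+)
       = 0.07095900 / 0.16794750
       = 0.4225


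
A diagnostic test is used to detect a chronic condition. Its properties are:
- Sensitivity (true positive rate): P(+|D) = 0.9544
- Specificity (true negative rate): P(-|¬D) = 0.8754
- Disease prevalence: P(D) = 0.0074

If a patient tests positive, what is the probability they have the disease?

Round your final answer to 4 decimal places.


Let D = has disease, + = positive test

Given:
- P(D) = 0.0074 (prevalence)
- P(+|D) = 0.9544 (sensitivity)
- P(-|¬D) = 0.8754 (specificity)
- P(+|¬D) = 0.1246 (false positive rate = 1 - specificity)

Step 1: Find P(+)
P(+) = P(+|D)P(D) + P(+|¬D)P(¬D)
     = 0.9544 × 0.0074 + 0.1246 × 0.9926
     = 0.00706256 + 0.12367796
     = 0.13074052

Step 2: Apply Bayes' theorem for P(D|+)
P(D|+) = P(+|D)P(D) / P(+)
       = 0.00706256 / 0.13074052
       = 0.0540


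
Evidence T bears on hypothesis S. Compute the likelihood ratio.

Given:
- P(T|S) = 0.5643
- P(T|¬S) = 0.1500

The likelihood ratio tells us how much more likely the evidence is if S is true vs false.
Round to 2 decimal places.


Likelihood Ratio (LR) = P(T|S) / P(T|¬S)

LR = 0.5643 / 0.1500
   = 3.76

The evidence is 3.76 times more likely if S is true than if S is false.
Since LR > 1, the evidence supports S over ¬S.


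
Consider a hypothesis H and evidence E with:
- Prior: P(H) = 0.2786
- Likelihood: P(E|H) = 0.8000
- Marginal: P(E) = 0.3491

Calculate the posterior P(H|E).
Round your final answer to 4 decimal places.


Using Bayes' theorem:

P(H|E) = P(E|H) × P(H) / P(E)
       = 0.8000 × 0.2786 / 0.3491
       = 0.22288000 / 0.3491
       = 0.6384

The evidence strengthens our belief in H.
Prior: 0.2786 → Posterior: 0.6384


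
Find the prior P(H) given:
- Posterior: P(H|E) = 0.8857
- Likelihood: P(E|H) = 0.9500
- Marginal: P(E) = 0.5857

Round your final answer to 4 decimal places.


From Bayes' theorem: P(H|E) = P(E|H) × P(H) / P(E)

Rearranging for P(H):
P(H) = P(H|E) × P(E) / P(E|H)
     = 0.8857 × 0.5857 / 0.9500
     = 0.51875449 / 0.9500
     = 0.5461


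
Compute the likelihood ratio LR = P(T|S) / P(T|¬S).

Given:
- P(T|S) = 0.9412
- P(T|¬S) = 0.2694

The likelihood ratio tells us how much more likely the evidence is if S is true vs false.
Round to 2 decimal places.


Likelihood Ratio (LR) = P(T|S) / P(T|¬S)

LR = 0.9412 / 0.2694
   = 3.49

The evidence is 3.49 times more likely if S is true than if S is false.
LR > 1, so observing T raises the odds in favor of S.


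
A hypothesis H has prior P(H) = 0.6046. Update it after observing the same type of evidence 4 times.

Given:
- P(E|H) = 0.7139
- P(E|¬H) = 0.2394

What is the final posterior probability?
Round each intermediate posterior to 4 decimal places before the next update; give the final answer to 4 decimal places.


Sequential Bayesian updating:

Initial prior: P(H) = 0.6046

Update 1:
  P(E) = 0.7139 × 0.6046 + 0.2394 × 0.3954 = 0.43162394 + 0.09465876 = 0.52628270
  P(H|E) = 0.43162394 / 0.52628270 = 0.8201

Update 2:
  P(E) = 0.7139 × 0.8201 + 0.2394 × 0.1799 = 0.58546939 + 0.04306806 = 0.62853745
  P(H|E) = 0.58546939 / 0.62853745 = 0.9315

Update 3:
  P(E) = 0.7139 × 0.9315 + 0.2394 × 0.0685 = 0.66499785 + 0.01639890 = 0.68139675
  P(H|E) = 0.66499785 / 0.68139675 = 0.9759

Update 4:
  P(E) = 0.7139 × 0.9759 + 0.2394 × 0.0241 = 0.69669501 + 0.00576954 = 0.70246455
  P(H|E) = 0.69669501 / 0.70246455 = 0.9918

Final posterior: 0.9918


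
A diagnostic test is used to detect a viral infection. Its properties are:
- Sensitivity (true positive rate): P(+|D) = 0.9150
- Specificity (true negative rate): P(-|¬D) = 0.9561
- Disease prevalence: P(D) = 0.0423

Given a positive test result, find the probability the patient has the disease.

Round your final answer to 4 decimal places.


Let D = has disease, + = positive test

Given:
- P(D) = 0.0423 (prevalence)
- P(+|D) = 0.9150 (sensitivity)
- P(-|¬D) = 0.9561 (specificity)
- P(+|¬D) = 0.0439 (false positive rate = 1 - specificity)

Step 1: Find P(+)
P(+) = P(+|D)P(D) + P(+|¬D)P(¬D)
     = 0.9150 × 0.0423 + 0.0439 × 0.9577
     = 0.03870450 + 0.04204303
     = 0.08074753

Step 2: Apply Bayes' theorem for P(D|+)
P(D|+) = P(+|D)P(D) / P(+)
       = 0.03870450 / 0.08074753
       = 0.4793


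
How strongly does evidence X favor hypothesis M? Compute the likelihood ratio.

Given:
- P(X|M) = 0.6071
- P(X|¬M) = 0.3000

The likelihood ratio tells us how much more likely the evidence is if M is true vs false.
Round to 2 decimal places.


Likelihood Ratio (LR) = P(X|M) / P(X|¬M)

LR = 0.6071 / 0.3000
   = 2.02

The evidence is 2.02 times more likely if M is true than if M is false.
Since LR > 1, the evidence supports M over ¬M.


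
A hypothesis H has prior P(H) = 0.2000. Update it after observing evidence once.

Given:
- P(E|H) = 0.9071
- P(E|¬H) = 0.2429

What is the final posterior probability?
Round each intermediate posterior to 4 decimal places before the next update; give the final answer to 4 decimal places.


Sequential Bayesian updating:

Initial prior: P(H) = 0.2000

Update 1:
  P(E) = 0.9071 × 0.2000 + 0.2429 × 0.8000 = 0.18142000 + 0.19432000 = 0.37574000
  P(H|E) = 0.18142000 / 0.37574000 = 0.4828

Final posterior: 0.4828


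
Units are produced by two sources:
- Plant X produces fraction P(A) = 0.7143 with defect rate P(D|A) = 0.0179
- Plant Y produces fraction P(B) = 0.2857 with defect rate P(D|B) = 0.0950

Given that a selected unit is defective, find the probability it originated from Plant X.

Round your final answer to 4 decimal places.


Let A = from Plant X, D = defective

Given:
- P(A) = 0.7143, P(B) = 0.2857
- P(D|A) = 0.0179, P(D|B) = 0.0950

Step 1: Find P(D)
P(D) = P(D|A)P(A) + P(D|B)P(B)
     = 0.0179 × 0.7143 + 0.0950 × 0.2857
     = 0.01278597 + 0.02714150
     = 0.03992747

Step 2: Apply Bayes' theorem
P(A|D) = P(D|A)P(A) / P(D)
       = 0.01278597 / 0.03992747
       = 0.3202


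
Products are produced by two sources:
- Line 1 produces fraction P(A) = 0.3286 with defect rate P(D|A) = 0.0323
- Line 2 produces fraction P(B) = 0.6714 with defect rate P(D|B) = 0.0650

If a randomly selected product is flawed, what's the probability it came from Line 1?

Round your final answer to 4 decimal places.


Let A = from Line 1, D = flawed

Given:
- P(A) = 0.3286, P(B) = 0.6714
- P(D|A) = 0.0323, P(D|B) = 0.0650

Step 1: Find P(D)
P(D) = P(D|A)P(A) + P(D|B)P(B)
     = 0.0323 × 0.3286 + 0.0650 × 0.6714
     = 0.01061378 + 0.04364100
     = 0.05425478

Step 2: Apply Bayes' theorem
P(A|D) = P(D|A)P(A) / P(D)
       = 0.01061378 / 0.05425478
       = 0.1956


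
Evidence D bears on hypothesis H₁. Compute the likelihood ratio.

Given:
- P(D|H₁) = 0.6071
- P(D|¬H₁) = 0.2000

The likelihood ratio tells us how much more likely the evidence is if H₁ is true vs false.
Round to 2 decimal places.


Likelihood Ratio (LR) = P(D|H₁) / P(D|¬H₁)

LR = 0.6071 / 0.2000
   = 3.04

The evidence is 3.04 times more likely if H₁ is true than if H₁ is false.
Because LR exceeds 1, D is evidence for H₁.


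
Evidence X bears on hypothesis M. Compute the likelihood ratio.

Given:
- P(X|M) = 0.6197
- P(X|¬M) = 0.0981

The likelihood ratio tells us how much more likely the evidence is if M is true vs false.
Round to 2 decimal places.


Likelihood Ratio (LR) = P(X|M) / P(X|¬M)

LR = 0.6197 / 0.0981
   = 6.32

The evidence is 6.32 times more likely if M is true than if M is false.
Since LR > 1, the evidence supports M over ¬M.


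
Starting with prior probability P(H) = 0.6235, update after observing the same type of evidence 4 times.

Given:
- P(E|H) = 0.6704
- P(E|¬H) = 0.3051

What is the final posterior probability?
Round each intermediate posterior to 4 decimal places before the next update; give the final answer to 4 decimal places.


Sequential Bayesian updating:

Initial prior: P(H) = 0.6235

Update 1:
  P(E) = 0.6704 × 0.6235 + 0.3051 × 0.3765 = 0.41799440 + 0.11487015 = 0.53286455
  P(H|E) = 0.41799440 / 0.53286455 = 0.7844

Update 2:
  P(E) = 0.6704 × 0.7844 + 0.3051 × 0.2156 = 0.52586176 + 0.06577956 = 0.59164132
  P(H|E) = 0.52586176 / 0.59164132 = 0.8888

Update 3:
  P(E) = 0.6704 × 0.8888 + 0.3051 × 0.1112 = 0.59585152 + 0.03392712 = 0.62977864
  P(H|E) = 0.59585152 / 0.62977864 = 0.9461

Update 4:
  P(E) = 0.6704 × 0.9461 + 0.3051 × 0.0539 = 0.63426544 + 0.01644489 = 0.65071033
  P(H|E) = 0.63426544 / 0.65071033 = 0.9747

Final posterior: 0.9747


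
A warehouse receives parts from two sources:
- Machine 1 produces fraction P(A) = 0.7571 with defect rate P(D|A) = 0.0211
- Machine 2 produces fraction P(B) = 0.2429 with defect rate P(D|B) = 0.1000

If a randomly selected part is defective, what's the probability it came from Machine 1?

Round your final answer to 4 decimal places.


Let A = from Machine 1, D = defective

Given:
- P(A) = 0.7571, P(B) = 0.2429
- P(D|A) = 0.0211, P(D|B) = 0.1000

Step 1: Find P(D)
P(D) = P(D|A)P(A) + P(D|B)P(B)
     = 0.0211 × 0.7571 + 0.1000 × 0.2429
     = 0.01597481 + 0.02429000
     = 0.04026481

Step 2: Apply Bayes' theorem
P(A|D) = P(D|A)P(A) / P(D)
       = 0.01597481 / 0.04026481
       = 0.3967


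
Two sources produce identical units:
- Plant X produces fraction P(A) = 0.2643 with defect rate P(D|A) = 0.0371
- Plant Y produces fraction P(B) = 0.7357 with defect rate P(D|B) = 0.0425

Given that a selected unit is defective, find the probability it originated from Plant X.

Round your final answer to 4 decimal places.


Let A = from Plant X, D = defective

Given:
- P(A) = 0.2643, P(B) = 0.7357
- P(D|A) = 0.0371, P(D|B) = 0.0425

Step 1: Find P(D)
P(D) = P(D|A)P(A) + P(D|B)P(B)
     = 0.0371 × 0.2643 + 0.0425 × 0.7357
     = 0.00980553 + 0.03126725
     = 0.04107278

Step 2: Apply Bayes' theorem
P(A|D) = P(D|A)P(A) / P(D)
       = 0.00980553 / 0.04107278
       = 0.2387


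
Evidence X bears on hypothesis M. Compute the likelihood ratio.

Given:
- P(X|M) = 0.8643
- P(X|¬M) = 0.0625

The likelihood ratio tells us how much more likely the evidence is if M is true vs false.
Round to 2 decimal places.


Likelihood Ratio (LR) = P(X|M) / P(X|¬M)

LR = 0.8643 / 0.0625
   = 13.83

The evidence is 13.83 times more likely if M is true than if M is false.
Because LR exceeds 1, X is evidence for M.


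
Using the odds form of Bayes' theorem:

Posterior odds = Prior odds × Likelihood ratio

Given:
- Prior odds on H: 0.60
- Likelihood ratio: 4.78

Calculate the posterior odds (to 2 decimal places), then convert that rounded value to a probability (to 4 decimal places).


Step 1: Calculate posterior odds
Posterior odds = Prior odds × LR
               = 0.60 × 4.78
               = 2.87

Step 2: Convert to probability
P(H|E) = Posterior odds / (1 + Posterior odds)
       = 2.87 / (1 + 2.87)
       = 2.87 / 3.87
       = 0.7416

The evidence increased P(H) from 0.3750 to 0.7416.


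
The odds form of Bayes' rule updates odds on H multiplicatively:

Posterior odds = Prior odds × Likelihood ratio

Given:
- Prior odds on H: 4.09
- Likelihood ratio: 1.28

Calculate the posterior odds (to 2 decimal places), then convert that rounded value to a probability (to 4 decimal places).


Step 1: Calculate posterior odds
Posterior odds = Prior odds × LR
               = 4.09 × 1.28
               = 5.24

Step 2: Convert to probability
P(H|E) = Posterior odds / (1 + Posterior odds)
       = 5.24 / (1 + 5.24)
       = 5.24 / 6.24
       = 0.8397

The evidence increased P(H) from 0.8035 to 0.8397.


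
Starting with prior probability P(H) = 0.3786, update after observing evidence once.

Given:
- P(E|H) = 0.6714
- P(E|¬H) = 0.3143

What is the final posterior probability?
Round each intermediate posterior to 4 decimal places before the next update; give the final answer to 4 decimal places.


Sequential Bayesian updating:

Initial prior: P(H) = 0.3786

Update 1:
  P(E) = 0.6714 × 0.3786 + 0.3143 × 0.6214 = 0.25419204 + 0.19530602 = 0.44949806
  P(H|E) = 0.25419204 / 0.44949806 = 0.5655

Final posterior: 0.5655


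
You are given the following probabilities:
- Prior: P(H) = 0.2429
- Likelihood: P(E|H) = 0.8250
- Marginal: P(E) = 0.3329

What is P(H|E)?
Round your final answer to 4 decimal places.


Using Bayes' theorem:

P(H|E) = P(E|H) × P(H) / P(E)
       = 0.8250 × 0.2429 / 0.3329
       = 0.20039250 / 0.3329
       = 0.6020

The evidence strengthens our belief in H.
Prior: 0.2429 → Posterior: 0.6020


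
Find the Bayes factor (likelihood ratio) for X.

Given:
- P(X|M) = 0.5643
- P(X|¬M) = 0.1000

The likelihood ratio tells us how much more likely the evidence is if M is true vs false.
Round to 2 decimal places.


Likelihood Ratio (LR) = P(X|M) / P(X|¬M)

LR = 0.5643 / 0.1000
   = 5.64

The evidence is 5.64 times more likely if M is true than if M is false.
LR > 1, so observing X raises the odds in favor of M.


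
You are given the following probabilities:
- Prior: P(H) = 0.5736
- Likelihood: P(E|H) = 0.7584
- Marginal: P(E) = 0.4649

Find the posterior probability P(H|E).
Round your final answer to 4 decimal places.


Using Bayes' theorem:

P(H|E) = P(E|H) × P(H) / P(E)
       = 0.7584 × 0.5736 / 0.4649
       = 0.43501824 / 0.4649
       = 0.9357

The evidence strengthens our belief in H.
Prior: 0.5736 → Posterior: 0.9357


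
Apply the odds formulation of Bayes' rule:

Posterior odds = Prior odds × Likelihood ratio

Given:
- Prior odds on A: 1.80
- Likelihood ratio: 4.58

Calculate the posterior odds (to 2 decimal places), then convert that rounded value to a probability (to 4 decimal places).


Step 1: Calculate posterior odds
Posterior odds = Prior odds × LR
               = 1.80 × 4.58
               = 8.24

Step 2: Convert to probability
P(A|E) = Posterior odds / (1 + Posterior odds)
       = 8.24 / (1 + 8.24)
       = 8.24 / 9.24
       = 0.8918

The evidence increased P(A) from 0.6429 to 0.8918.


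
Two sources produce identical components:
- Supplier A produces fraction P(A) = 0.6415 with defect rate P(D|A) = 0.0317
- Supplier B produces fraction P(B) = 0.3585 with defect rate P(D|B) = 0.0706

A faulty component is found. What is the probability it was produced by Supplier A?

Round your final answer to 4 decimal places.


Let A = from Supplier A, D = faulty

Given:
- P(A) = 0.6415, P(B) = 0.3585
- P(D|A) = 0.0317, P(D|B) = 0.0706

Step 1: Find P(D)
P(D) = P(D|A)P(A) + P(D|B)P(B)
     = 0.0317 × 0.6415 + 0.0706 × 0.3585
     = 0.02033555 + 0.02531010
     = 0.04564565

Step 2: Apply Bayes' theorem
P(A|D) = P(D|A)P(A) / P(D)
       = 0.02033555 / 0.04564565
       = 0.4455


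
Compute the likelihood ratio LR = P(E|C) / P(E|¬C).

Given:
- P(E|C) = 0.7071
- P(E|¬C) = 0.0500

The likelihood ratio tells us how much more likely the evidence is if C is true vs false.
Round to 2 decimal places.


Likelihood Ratio (LR) = P(E|C) / P(E|¬C)

LR = 0.7071 / 0.0500
   = 14.14

The evidence is 14.14 times more likely if C is true than if C is false.
Because LR exceeds 1, E is evidence for C.


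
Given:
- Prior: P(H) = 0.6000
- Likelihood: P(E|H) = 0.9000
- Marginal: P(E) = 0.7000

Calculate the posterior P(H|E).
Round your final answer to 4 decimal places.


Using Bayes' theorem:

P(H|E) = P(E|H) × P(H) / P(E)
       = 0.9000 × 0.6000 / 0.7000
       = 0.54000000 / 0.7000
       = 0.7714

The evidence strengthens our belief in H.
Prior: 0.6000 → Posterior: 0.7714


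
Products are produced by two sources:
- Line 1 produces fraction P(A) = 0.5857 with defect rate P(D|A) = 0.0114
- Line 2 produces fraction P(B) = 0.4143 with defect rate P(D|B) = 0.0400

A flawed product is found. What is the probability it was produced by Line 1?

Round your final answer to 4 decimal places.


Let A = from Line 1, D = flawed

Given:
- P(A) = 0.5857, P(B) = 0.4143
- P(D|A) = 0.0114, P(D|B) = 0.0400

Step 1: Find P(D)
P(D) = P(D|A)P(A) + P(D|B)P(B)
     = 0.0114 × 0.5857 + 0.0400 × 0.4143
     = 0.00667698 + 0.01657200
     = 0.02324898

Step 2: Apply Bayes' theorem
P(A|D) = P(D|A)P(A) / P(D)
       = 0.00667698 / 0.02324898
       = 0.2872


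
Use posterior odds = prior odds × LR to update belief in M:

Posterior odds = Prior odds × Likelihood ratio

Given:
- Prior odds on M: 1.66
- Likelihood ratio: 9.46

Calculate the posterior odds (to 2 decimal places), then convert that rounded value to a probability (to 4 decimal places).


Step 1: Calculate posterior odds
Posterior odds = Prior odds × LR
               = 1.66 × 9.46
               = 15.70

Step 2: Convert to probability
P(M|E) = Posterior odds / (1 + Posterior odds)
       = 15.70 / (1 + 15.70)
       = 15.70 / 16.70
       = 0.9401

The evidence increased P(M) from 0.6241 to 0.9401.


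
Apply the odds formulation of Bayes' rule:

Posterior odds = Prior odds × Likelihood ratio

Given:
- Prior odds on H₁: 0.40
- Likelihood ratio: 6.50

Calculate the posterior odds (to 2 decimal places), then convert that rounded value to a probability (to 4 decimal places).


Step 1: Calculate posterior odds
Posterior odds = Prior odds × LR
               = 0.40 × 6.50
               = 2.60

Step 2: Convert to probability
P(H₁|E) = Posterior odds / (1 + Posterior odds)
       = 2.60 / (1 + 2.60)
       = 2.60 / 3.60
       = 0.7222

The evidence increased P(H₁) from 0.2857 to 0.7222.


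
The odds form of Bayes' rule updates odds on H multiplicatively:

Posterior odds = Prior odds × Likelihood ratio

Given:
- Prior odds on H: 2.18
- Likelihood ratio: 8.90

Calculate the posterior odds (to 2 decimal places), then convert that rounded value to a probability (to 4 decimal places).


Step 1: Calculate posterior odds
Posterior odds = Prior odds × LR
               = 2.18 × 8.90
               = 19.40

Step 2: Convert to probability
P(H|E) = Posterior odds / (1 + Posterior odds)
       = 19.40 / (1 + 19.40)
       = 19.40 / 20.40
       = 0.9510

The evidence increased P(H) from 0.6855 to 0.9510.


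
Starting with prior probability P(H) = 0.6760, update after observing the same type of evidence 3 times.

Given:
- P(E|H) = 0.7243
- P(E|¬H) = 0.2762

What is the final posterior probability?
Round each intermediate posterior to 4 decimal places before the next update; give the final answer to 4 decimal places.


Sequential Bayesian updating:

Initial prior: P(H) = 0.6760

Update 1:
  P(E) = 0.7243 × 0.6760 + 0.2762 × 0.3240 = 0.48962680 + 0.08948880 = 0.57911560
  P(H|E) = 0.48962680 / 0.57911560 = 0.8455

Update 2:
  P(E) = 0.7243 × 0.8455 + 0.2762 × 0.1545 = 0.61239565 + 0.04267290 = 0.65506855
  P(H|E) = 0.61239565 / 0.65506855 = 0.9349

Update 3:
  P(E) = 0.7243 × 0.9349 + 0.2762 × 0.0651 = 0.67714807 + 0.01798062 = 0.69512869
  P(H|E) = 0.67714807 / 0.69512869 = 0.9741

Final posterior: 0.9741


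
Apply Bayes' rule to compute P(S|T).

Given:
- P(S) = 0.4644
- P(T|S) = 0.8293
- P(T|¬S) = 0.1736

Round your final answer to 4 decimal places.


Bayes' theorem: P(S|T) = P(T|S) × P(S) / P(T)

Step 1: Calculate P(T) using law of total probability
P(T) = P(T|S)P(S) + P(T|¬S)P(¬S)
     = 0.8293 × 0.4644 + 0.1736 × 0.5356
     = 0.38512692 + 0.09298016
     = 0.47810708

Step 2: Apply Bayes' theorem
P(S|T) = P(T|S) × P(S) / P(T)
       = 0.38512692 / 0.47810708
       = 0.8055


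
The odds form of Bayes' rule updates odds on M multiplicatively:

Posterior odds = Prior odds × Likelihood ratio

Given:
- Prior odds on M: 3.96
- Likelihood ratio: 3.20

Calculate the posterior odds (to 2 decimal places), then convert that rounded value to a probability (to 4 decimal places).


Step 1: Calculate posterior odds
Posterior odds = Prior odds × LR
               = 3.96 × 3.20
               = 12.67

Step 2: Convert to probability
P(M|E) = Posterior odds / (1 + Posterior odds)
       = 12.67 / (1 + 12.67)
       = 12.67 / 13.67
       = 0.9268

The evidence increased P(M) from 0.7984 to 0.9268.


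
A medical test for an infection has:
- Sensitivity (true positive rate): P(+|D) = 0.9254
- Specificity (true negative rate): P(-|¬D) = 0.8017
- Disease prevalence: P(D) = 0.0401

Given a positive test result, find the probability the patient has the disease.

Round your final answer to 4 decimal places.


Let D = has disease, + = positive test

Given:
- P(D) = 0.0401 (prevalence)
- P(+|D) = 0.9254 (sensitivity)
- P(-|¬D) = 0.8017 (specificity)
- P(+|¬D) = 0.1983 (false positive rate = 1 - specificity)

Step 1: Find P(+)
P(+) = P(+|D)P(D) + P(+|¬D)P(¬D)
     = 0.9254 × 0.0401 + 0.1983 × 0.9599
     = 0.03710854 + 0.19034817
     = 0.22745671

Step 2: Apply Bayes' theorem for P(D|+)
P(D|+) = P(+|D)P(D) / P(+)
       = 0.03710854 / 0.22745671
       = 0.1631


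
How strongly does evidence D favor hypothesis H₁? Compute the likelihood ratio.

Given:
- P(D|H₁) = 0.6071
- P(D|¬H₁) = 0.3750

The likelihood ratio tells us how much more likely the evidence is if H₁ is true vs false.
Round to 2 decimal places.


Likelihood Ratio (LR) = P(D|H₁) / P(D|¬H₁)

LR = 0.6071 / 0.3750
   = 1.62

The evidence is 1.62 times more likely if H₁ is true than if H₁ is false.
Because LR exceeds 1, D is evidence for H₁.


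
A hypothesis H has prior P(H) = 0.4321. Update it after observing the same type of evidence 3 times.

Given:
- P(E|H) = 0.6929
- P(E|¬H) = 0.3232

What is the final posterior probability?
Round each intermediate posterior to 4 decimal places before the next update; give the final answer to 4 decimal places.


Sequential Bayesian updating:

Initial prior: P(H) = 0.4321

Update 1:
  P(E) = 0.6929 × 0.4321 + 0.3232 × 0.5679 = 0.29940209 + 0.18354528 = 0.48294737
  P(H|E) = 0.29940209 / 0.48294737 = 0.6199

Update 2:
  P(E) = 0.6929 × 0.6199 + 0.3232 × 0.3801 = 0.42952871 + 0.12284832 = 0.55237703
  P(H|E) = 0.42952871 / 0.55237703 = 0.7776

Update 3:
  P(E) = 0.6929 × 0.7776 + 0.3232 × 0.2224 = 0.53879904 + 0.07187968 = 0.61067872
  P(H|E) = 0.53879904 / 0.61067872 = 0.8823

Final posterior: 0.8823


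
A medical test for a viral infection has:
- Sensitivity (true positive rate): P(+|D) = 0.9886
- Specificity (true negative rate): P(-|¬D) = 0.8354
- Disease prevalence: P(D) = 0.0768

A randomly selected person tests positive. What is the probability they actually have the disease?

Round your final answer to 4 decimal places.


Let D = has disease, + = positive test

Given:
- P(D) = 0.0768 (prevalence)
- P(+|D) = 0.9886 (sensitivity)
- P(-|¬D) = 0.8354 (specificity)
- P(+|¬D) = 0.1646 (false positive rate = 1 - specificity)

Step 1: Find P(+)
P(+) = P(+|D)P(D) + P(+|¬D)P(¬D)
     = 0.9886 × 0.0768 + 0.1646 × 0.9232
     = 0.07592448 + 0.15195872
     = 0.22788320

Step 2: Apply Bayes' theorem for P(D|+)
P(D|+) = P(+|D)P(D) / P(+)
       = 0.07592448 / 0.22788320
       = 0.3332


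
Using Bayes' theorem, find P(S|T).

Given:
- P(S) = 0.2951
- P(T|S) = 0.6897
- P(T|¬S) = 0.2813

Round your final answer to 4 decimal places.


Bayes' theorem: P(S|T) = P(T|S) × P(S) / P(T)

Step 1: Calculate P(T) using law of total probability
P(T) = P(T|S)P(S) + P(T|¬S)P(¬S)
     = 0.6897 × 0.2951 + 0.2813 × 0.7049
     = 0.20353047 + 0.19828837
     = 0.40181884

Step 2: Apply Bayes' theorem
P(S|T) = P(T|S) × P(S) / P(T)
       = 0.20353047 / 0.40181884
       = 0.5065


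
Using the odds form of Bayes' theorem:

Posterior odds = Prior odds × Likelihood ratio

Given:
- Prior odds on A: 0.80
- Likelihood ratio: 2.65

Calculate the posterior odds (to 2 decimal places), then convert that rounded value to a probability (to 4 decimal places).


Step 1: Calculate posterior odds
Posterior odds = Prior odds × LR
               = 0.80 × 2.65
               = 2.12

Step 2: Convert to probability
P(A|E) = Posterior odds / (1 + Posterior odds)
       = 2.12 / (1 + 2.12)
       = 2.12 / 3.12
       = 0.6795

The evidence increased P(A) from 0.4444 to 0.6795.


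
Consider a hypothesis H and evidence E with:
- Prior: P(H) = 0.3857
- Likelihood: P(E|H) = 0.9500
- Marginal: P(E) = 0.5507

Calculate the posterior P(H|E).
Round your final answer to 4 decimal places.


Using Bayes' theorem:

P(H|E) = P(E|H) × P(H) / P(E)
       = 0.9500 × 0.3857 / 0.5507
       = 0.36641500 / 0.5507
       = 0.6654

The evidence strengthens our belief in H.
Prior: 0.3857 → Posterior: 0.6654


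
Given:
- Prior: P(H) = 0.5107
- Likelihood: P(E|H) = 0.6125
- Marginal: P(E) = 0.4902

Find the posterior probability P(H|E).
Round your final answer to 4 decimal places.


Using Bayes' theorem:

P(H|E) = P(E|H) × P(H) / P(E)
       = 0.6125 × 0.5107 / 0.4902
       = 0.31280375 / 0.4902
       = 0.6381

The evidence strengthens our belief in H.
Prior: 0.5107 → Posterior: 0.6381


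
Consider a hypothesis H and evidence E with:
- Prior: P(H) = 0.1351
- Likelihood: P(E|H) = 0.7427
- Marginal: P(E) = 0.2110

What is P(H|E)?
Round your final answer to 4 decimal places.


Using Bayes' theorem:

P(H|E) = P(E|H) × P(H) / P(E)
       = 0.7427 × 0.1351 / 0.2110
       = 0.10033877 / 0.2110
       = 0.4755

The evidence strengthens our belief in H.
Prior: 0.1351 → Posterior: 0.4755


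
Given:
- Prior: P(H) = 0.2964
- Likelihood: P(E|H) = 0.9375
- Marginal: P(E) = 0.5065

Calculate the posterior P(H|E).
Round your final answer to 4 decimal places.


Using Bayes' theorem:

P(H|E) = P(E|H) × P(H) / P(E)
       = 0.9375 × 0.2964 / 0.5065
       = 0.27787500 / 0.5065
       = 0.5486

The evidence strengthens our belief in H.
Prior: 0.2964 → Posterior: 0.5486


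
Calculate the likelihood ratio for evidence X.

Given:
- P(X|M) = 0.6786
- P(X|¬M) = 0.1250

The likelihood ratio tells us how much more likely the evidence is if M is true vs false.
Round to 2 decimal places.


Likelihood Ratio (LR) = P(X|M) / P(X|¬M)

LR = 0.6786 / 0.1250
   = 5.43

The evidence is 5.43 times more likely if M is true than if M is false.
Since LR > 1, the evidence supports M over ¬M.


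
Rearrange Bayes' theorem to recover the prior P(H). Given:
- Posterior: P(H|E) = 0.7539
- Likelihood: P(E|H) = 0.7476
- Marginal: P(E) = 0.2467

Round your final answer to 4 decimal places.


From Bayes' theorem: P(H|E) = P(E|H) × P(H) / P(E)

Rearranging for P(H):
P(H) = P(H|E) × P(E) / P(E|H)
     = 0.7539 × 0.2467 / 0.7476
     = 0.18598713 / 0.7476
     = 0.2488


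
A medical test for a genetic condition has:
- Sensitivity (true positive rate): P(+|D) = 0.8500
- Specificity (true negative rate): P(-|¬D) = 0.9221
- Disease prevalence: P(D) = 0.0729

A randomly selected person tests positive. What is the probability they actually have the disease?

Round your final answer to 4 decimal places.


Let D = has disease, + = positive test

Given:
- P(D) = 0.0729 (prevalence)
- P(+|D) = 0.8500 (sensitivity)
- P(-|¬D) = 0.9221 (specificity)
- P(+|¬D) = 0.0779 (false positive rate = 1 - specificity)

Step 1: Find P(+)
P(+) = P(+|D)P(D) + P(+|¬D)P(¬D)
     = 0.8500 × 0.0729 + 0.0779 × 0.9271
     = 0.06196500 + 0.07222109
     = 0.13418609

Step 2: Apply Bayes' theorem for P(D|+)
P(D|+) = P(+|D)P(D) / P(+)
       = 0.06196500 / 0.13418609
       = 0.4618


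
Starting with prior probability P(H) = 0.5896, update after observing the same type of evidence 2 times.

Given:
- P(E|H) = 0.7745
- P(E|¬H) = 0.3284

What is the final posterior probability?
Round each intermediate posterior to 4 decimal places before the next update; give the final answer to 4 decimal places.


Sequential Bayesian updating:

Initial prior: P(H) = 0.5896

Update 1:
  P(E) = 0.7745 × 0.5896 + 0.3284 × 0.4104 = 0.45664520 + 0.13477536 = 0.59142056
  P(H|E) = 0.45664520 / 0.59142056 = 0.7721

Update 2:
  P(E) = 0.7745 × 0.7721 + 0.3284 × 0.2279 = 0.59799145 + 0.07484236 = 0.67283381
  P(H|E) = 0.59799145 / 0.67283381 = 0.8888

Final posterior: 0.8888


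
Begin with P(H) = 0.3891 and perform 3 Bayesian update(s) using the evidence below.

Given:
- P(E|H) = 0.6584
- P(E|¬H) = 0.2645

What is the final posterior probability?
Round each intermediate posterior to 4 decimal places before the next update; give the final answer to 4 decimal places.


Sequential Bayesian updating:

Initial prior: P(H) = 0.3891

Update 1:
  P(E) = 0.6584 × 0.3891 + 0.2645 × 0.6109 = 0.25618344 + 0.16158305 = 0.41776649
  P(H|E) = 0.25618344 / 0.41776649 = 0.6132

Update 2:
  P(E) = 0.6584 × 0.6132 + 0.2645 × 0.3868 = 0.40373088 + 0.10230860 = 0.50603948
  P(H|E) = 0.40373088 / 0.50603948 = 0.7978

Update 3:
  P(E) = 0.6584 × 0.7978 + 0.2645 × 0.2022 = 0.52527152 + 0.05348190 = 0.57875342
  P(H|E) = 0.52527152 / 0.57875342 = 0.9076

Final posterior: 0.9076


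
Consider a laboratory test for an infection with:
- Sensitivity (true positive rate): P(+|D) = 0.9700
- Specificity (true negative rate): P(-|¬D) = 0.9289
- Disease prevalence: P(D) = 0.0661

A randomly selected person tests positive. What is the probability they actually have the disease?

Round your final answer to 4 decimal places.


Let D = has disease, + = positive test

Given:
- P(D) = 0.0661 (prevalence)
- P(+|D) = 0.9700 (sensitivity)
- P(-|¬D) = 0.9289 (specificity)
- P(+|¬D) = 0.0711 (false positive rate = 1 - specificity)

Step 1: Find P(+)
P(+) = P(+|D)P(D) + P(+|¬D)P(¬D)
     = 0.9700 × 0.0661 + 0.0711 × 0.9339
     = 0.06411700 + 0.06640029
     = 0.13051729

Step 2: Apply Bayes' theorem for P(D|+)
P(D|+) = P(+|D)P(D) / P(+)
       = 0.06411700 / 0.13051729
       = 0.4913


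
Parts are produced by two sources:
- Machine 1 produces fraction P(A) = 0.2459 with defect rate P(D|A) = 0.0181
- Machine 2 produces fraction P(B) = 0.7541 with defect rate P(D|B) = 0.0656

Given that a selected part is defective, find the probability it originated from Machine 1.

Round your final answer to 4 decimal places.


Let A = from Machine 1, D = defective

Given:
- P(A) = 0.2459, P(B) = 0.7541
- P(D|A) = 0.0181, P(D|B) = 0.0656

Step 1: Find P(D)
P(D) = P(D|A)P(A) + P(D|B)P(B)
     = 0.0181 × 0.2459 + 0.0656 × 0.7541
     = 0.00445079 + 0.04946896
     = 0.05391975

Step 2: Apply Bayes' theorem
P(A|D) = P(D|A)P(A) / P(D)
       = 0.00445079 / 0.05391975
       = 0.0825


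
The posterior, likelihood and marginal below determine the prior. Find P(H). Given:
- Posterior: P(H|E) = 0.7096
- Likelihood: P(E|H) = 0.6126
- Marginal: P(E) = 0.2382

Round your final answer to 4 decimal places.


From Bayes' theorem: P(H|E) = P(E|H) × P(H) / P(E)

Rearranging for P(H):
P(H) = P(H|E) × P(E) / P(E|H)
     = 0.7096 × 0.2382 / 0.6126
     = 0.16902672 / 0.6126
     = 0.2759


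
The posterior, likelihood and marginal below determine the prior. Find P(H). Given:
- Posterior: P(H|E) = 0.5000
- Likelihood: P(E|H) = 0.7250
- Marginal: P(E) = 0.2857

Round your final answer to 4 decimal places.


From Bayes' theorem: P(H|E) = P(E|H) × P(H) / P(E)

Rearranging for P(H):
P(H) = P(H|E) × P(E) / P(E|H)
     = 0.5000 × 0.2857 / 0.7250
     = 0.14285000 / 0.7250
     = 0.1970


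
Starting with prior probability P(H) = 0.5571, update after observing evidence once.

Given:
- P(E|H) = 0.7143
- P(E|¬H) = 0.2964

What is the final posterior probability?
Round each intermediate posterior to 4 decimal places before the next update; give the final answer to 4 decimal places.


Sequential Bayesian updating:

Initial prior: P(H) = 0.5571

Update 1:
  P(E) = 0.7143 × 0.5571 + 0.2964 × 0.4429 = 0.39793653 + 0.13127556 = 0.52921209
  P(H|E) = 0.39793653 / 0.52921209 = 0.7519

Final posterior: 0.7519


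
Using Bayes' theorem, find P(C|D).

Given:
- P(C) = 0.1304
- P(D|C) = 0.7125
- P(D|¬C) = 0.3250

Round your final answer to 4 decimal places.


Bayes' theorem: P(C|D) = P(D|C) × P(C) / P(D)

Step 1: Calculate P(D) using law of total probability
P(D) = P(D|C)P(C) + P(D|¬C)P(¬C)
     = 0.7125 × 0.1304 + 0.3250 × 0.8696
     = 0.09291000 + 0.28262000
     = 0.37553000

Step 2: Apply Bayes' theorem
P(C|D) = P(D|C) × P(C) / P(D)
       = 0.09291000 / 0.37553000
       = 0.2474


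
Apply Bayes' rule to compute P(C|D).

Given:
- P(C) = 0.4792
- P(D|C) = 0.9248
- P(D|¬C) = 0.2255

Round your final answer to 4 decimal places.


Bayes' theorem: P(C|D) = P(D|C) × P(C) / P(D)

Step 1: Calculate P(D) using law of total probability
P(D) = P(D|C)P(C) + P(D|¬C)P(¬C)
     = 0.9248 × 0.4792 + 0.2255 × 0.5208
     = 0.44316416 + 0.11744040
     = 0.56060456

Step 2: Apply Bayes' theorem
P(C|D) = P(D|C) × P(C) / P(D)
       = 0.44316416 / 0.56060456
       = 0.7905


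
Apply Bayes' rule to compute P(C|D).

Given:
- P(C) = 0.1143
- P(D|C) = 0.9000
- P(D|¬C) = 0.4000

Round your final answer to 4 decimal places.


Bayes' theorem: P(C|D) = P(D|C) × P(C) / P(D)

Step 1: Calculate P(D) using law of total probability
P(D) = P(D|C)P(C) + P(D|¬C)P(¬C)
     = 0.9000 × 0.1143 + 0.4000 × 0.8857
     = 0.10287000 + 0.35428000
     = 0.45715000

Step 2: Apply Bayes' theorem
P(C|D) = P(D|C) × P(C) / P(D)
       = 0.10287000 / 0.45715000
       = 0.2250


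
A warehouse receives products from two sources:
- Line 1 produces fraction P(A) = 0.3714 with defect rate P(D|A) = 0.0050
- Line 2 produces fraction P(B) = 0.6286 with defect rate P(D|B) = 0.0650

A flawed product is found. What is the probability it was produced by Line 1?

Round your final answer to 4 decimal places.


Let A = from Line 1, D = flawed

Given:
- P(A) = 0.3714, P(B) = 0.6286
- P(D|A) = 0.0050, P(D|B) = 0.0650

Step 1: Find P(D)
P(D) = P(D|A)P(A) + P(D|B)P(B)
     = 0.0050 × 0.3714 + 0.0650 × 0.6286
     = 0.00185700 + 0.04085900
     = 0.04271600

Step 2: Apply Bayes' theorem
P(A|D) = P(D|A)P(A) / P(D)
       = 0.00185700 / 0.04271600
       = 0.0435


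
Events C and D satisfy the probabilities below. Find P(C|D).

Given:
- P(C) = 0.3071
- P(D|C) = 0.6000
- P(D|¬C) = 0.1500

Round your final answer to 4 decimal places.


Bayes' theorem: P(C|D) = P(D|C) × P(C) / P(D)

Step 1: Calculate P(D) using law of total probability
P(D) = P(D|C)P(C) + P(D|¬C)P(¬C)
     = 0.6000 × 0.3071 + 0.1500 × 0.6929
     = 0.18426000 + 0.10393500
     = 0.28819500

Step 2: Apply Bayes' theorem
P(C|D) = P(D|C) × P(C) / P(D)
       = 0.18426000 / 0.28819500
       = 0.6394


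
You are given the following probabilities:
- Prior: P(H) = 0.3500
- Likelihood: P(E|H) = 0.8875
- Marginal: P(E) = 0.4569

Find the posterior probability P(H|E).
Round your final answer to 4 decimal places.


Using Bayes' theorem:

P(H|E) = P(E|H) × P(H) / P(E)
       = 0.8875 × 0.3500 / 0.4569
       = 0.31062500 / 0.4569
       = 0.6799

The evidence strengthens our belief in H.
Prior: 0.3500 → Posterior: 0.6799


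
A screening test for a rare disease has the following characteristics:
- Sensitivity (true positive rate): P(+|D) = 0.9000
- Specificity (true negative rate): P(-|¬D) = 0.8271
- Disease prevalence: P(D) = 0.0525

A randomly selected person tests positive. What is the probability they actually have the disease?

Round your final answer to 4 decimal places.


Let D = has disease, + = positive test

Given:
- P(D) = 0.0525 (prevalence)
- P(+|D) = 0.9000 (sensitivity)
- P(-|¬D) = 0.8271 (specificity)
- P(+|¬D) = 0.1729 (false positive rate = 1 - specificity)

Step 1: Find P(+)
P(+) = P(+|D)P(D) + P(+|¬D)P(¬D)
     = 0.9000 × 0.0525 + 0.1729 × 0.9475
     = 0.04725000 + 0.16382275
     = 0.21107275

Step 2: Apply Bayes' theorem for P(D|+)
P(D|+) = P(+|D)P(D) / P(+)
       = 0.04725000 / 0.21107275
       = 0.2239


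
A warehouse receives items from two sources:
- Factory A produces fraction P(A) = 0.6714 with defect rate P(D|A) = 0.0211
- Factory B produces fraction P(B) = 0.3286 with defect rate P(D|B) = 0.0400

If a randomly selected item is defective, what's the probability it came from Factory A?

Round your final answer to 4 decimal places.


Let A = from Factory A, D = defective

Given:
- P(A) = 0.6714, P(B) = 0.3286
- P(D|A) = 0.0211, P(D|B) = 0.0400

Step 1: Find P(D)
P(D) = P(D|A)P(A) + P(D|B)P(B)
     = 0.0211 × 0.6714 + 0.0400 × 0.3286
     = 0.01416654 + 0.01314400
     = 0.02731054

Step 2: Apply Bayes' theorem
P(A|D) = P(D|A)P(A) / P(D)
       = 0.01416654 / 0.02731054
       = 0.5187


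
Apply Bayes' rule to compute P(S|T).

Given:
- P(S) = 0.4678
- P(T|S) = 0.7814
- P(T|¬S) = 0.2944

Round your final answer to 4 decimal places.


Bayes' theorem: P(S|T) = P(T|S) × P(S) / P(T)

Step 1: Calculate P(T) using law of total probability
P(T) = P(T|S)P(S) + P(T|¬S)P(¬S)
     = 0.7814 × 0.4678 + 0.2944 × 0.5322
     = 0.36553892 + 0.15667968
     = 0.52221860

Step 2: Apply Bayes' theorem
P(S|T) = P(T|S) × P(S) / P(T)
       = 0.36553892 / 0.52221860
       = 0.7000


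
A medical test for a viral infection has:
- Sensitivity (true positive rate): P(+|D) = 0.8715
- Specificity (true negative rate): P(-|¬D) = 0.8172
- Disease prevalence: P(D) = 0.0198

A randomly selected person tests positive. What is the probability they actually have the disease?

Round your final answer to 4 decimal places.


Let D = has disease, + = positive test

Given:
- P(D) = 0.0198 (prevalence)
- P(+|D) = 0.8715 (sensitivity)
- P(-|¬D) = 0.8172 (specificity)
- P(+|¬D) = 0.1828 (false positive rate = 1 - specificity)

Step 1: Find P(+)
P(+) = P(+|D)P(D) + P(+|¬D)P(¬D)
     = 0.8715 × 0.0198 + 0.1828 × 0.9802
     = 0.01725570 + 0.17918056
     = 0.19643626

Step 2: Apply Bayes' theorem for P(D|+)
P(D|+) = P(+|D)P(D) / P(+)
       = 0.01725570 / 0.19643626
       = 0.0878


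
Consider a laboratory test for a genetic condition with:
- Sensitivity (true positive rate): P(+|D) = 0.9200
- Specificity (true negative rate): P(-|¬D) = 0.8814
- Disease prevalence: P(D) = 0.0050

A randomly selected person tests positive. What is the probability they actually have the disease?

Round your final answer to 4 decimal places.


Let D = has disease, + = positive test

Given:
- P(D) = 0.0050 (prevalence)
- P(+|D) = 0.9200 (sensitivity)
- P(-|¬D) = 0.8814 (specificity)
- P(+|¬D) = 0.1186 (false positive rate = 1 - specificity)

Step 1: Find P(+)
P(+) = P(+|D)P(D) + P(+|¬D)P(¬D)
     = 0.9200 × 0.0050 + 0.1186 × 0.9950
     = 0.00460000 + 0.11800700
     = 0.12260700

Step 2: Apply Bayes' theorem for P(D|+)
P(D|+) = P(+|D)P(D) / P(+)
       = 0.00460000 / 0.12260700
       = 0.0375


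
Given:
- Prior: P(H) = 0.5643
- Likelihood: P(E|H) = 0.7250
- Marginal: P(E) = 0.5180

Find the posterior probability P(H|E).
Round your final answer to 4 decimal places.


Using Bayes' theorem:

P(H|E) = P(E|H) × P(H) / P(E)
       = 0.7250 × 0.5643 / 0.5180
       = 0.40911750 / 0.5180
       = 0.7898

The evidence strengthens our belief in H.
Prior: 0.5643 → Posterior: 0.7898


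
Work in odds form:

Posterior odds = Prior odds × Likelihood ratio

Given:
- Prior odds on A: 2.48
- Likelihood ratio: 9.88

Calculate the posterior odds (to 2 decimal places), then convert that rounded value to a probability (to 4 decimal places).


Step 1: Calculate posterior odds
Posterior odds = Prior odds × LR
               = 2.48 × 9.88
               = 24.50

Step 2: Convert to probability
P(A|E) = Posterior odds / (1 + Posterior odds)
       = 24.50 / (1 + 24.50)
       = 24.50 / 25.50
       = 0.9608

The evidence increased P(A) from 0.7126 to 0.9608.


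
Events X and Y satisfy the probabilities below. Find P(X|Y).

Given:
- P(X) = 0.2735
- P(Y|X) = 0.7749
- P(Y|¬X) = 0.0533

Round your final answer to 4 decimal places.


Bayes' theorem: P(X|Y) = P(Y|X) × P(X) / P(Y)

Step 1: Calculate P(Y) using law of total probability
P(Y) = P(Y|X)P(X) + P(Y|¬X)P(¬X)
     = 0.7749 × 0.2735 + 0.0533 × 0.7265
     = 0.21193515 + 0.03872245
     = 0.25065760

Step 2: Apply Bayes' theorem
P(X|Y) = P(Y|X) × P(X) / P(Y)
       = 0.21193515 / 0.25065760
       = 0.8455
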